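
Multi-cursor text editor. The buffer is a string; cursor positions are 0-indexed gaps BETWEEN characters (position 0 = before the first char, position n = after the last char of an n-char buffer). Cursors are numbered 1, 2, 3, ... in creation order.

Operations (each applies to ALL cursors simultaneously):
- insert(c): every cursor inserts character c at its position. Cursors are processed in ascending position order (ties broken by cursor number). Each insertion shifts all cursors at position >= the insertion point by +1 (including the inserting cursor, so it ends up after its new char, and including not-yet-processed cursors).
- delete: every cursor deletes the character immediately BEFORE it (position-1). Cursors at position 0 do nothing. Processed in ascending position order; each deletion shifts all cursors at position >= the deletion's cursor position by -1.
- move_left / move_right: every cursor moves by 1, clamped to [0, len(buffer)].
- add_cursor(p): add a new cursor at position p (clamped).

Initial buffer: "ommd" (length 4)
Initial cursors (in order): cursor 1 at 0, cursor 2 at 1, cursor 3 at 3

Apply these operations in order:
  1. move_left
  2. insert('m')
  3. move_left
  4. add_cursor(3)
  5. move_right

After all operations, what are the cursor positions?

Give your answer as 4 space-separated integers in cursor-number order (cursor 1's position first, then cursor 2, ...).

Answer: 2 2 5 4

Derivation:
After op 1 (move_left): buffer="ommd" (len 4), cursors c1@0 c2@0 c3@2, authorship ....
After op 2 (insert('m')): buffer="mmommmd" (len 7), cursors c1@2 c2@2 c3@5, authorship 12..3..
After op 3 (move_left): buffer="mmommmd" (len 7), cursors c1@1 c2@1 c3@4, authorship 12..3..
After op 4 (add_cursor(3)): buffer="mmommmd" (len 7), cursors c1@1 c2@1 c4@3 c3@4, authorship 12..3..
After op 5 (move_right): buffer="mmommmd" (len 7), cursors c1@2 c2@2 c4@4 c3@5, authorship 12..3..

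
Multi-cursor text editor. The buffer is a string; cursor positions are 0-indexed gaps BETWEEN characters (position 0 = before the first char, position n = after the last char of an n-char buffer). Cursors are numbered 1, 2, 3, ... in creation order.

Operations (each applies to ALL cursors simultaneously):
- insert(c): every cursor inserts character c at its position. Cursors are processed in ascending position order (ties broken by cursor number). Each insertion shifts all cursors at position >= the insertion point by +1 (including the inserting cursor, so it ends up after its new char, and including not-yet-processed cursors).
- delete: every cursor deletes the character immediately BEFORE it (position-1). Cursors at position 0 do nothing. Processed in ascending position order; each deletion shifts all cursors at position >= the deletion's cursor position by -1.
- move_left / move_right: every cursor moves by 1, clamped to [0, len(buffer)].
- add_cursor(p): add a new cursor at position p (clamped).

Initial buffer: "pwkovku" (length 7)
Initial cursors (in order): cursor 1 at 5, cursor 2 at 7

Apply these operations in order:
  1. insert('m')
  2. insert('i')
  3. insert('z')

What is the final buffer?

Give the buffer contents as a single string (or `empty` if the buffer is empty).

After op 1 (insert('m')): buffer="pwkovmkum" (len 9), cursors c1@6 c2@9, authorship .....1..2
After op 2 (insert('i')): buffer="pwkovmikumi" (len 11), cursors c1@7 c2@11, authorship .....11..22
After op 3 (insert('z')): buffer="pwkovmizkumiz" (len 13), cursors c1@8 c2@13, authorship .....111..222

Answer: pwkovmizkumiz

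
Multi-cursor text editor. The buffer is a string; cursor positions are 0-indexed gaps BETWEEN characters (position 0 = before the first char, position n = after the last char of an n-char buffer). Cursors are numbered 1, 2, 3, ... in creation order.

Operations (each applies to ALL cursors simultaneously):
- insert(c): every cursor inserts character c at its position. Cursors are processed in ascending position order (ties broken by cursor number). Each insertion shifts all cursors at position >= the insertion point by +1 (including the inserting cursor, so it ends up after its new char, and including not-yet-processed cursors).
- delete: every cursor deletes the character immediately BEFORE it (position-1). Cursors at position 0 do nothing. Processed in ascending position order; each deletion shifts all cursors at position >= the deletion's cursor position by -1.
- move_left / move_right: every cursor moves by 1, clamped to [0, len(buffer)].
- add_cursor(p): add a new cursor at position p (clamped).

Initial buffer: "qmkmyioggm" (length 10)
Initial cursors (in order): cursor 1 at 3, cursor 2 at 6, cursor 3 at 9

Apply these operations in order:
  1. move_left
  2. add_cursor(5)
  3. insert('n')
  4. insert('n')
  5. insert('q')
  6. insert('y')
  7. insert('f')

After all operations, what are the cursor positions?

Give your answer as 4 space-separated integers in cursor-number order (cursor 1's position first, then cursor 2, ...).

Answer: 7 20 28 20

Derivation:
After op 1 (move_left): buffer="qmkmyioggm" (len 10), cursors c1@2 c2@5 c3@8, authorship ..........
After op 2 (add_cursor(5)): buffer="qmkmyioggm" (len 10), cursors c1@2 c2@5 c4@5 c3@8, authorship ..........
After op 3 (insert('n')): buffer="qmnkmynniogngm" (len 14), cursors c1@3 c2@8 c4@8 c3@12, authorship ..1...24...3..
After op 4 (insert('n')): buffer="qmnnkmynnnniognngm" (len 18), cursors c1@4 c2@11 c4@11 c3@16, authorship ..11...2424...33..
After op 5 (insert('q')): buffer="qmnnqkmynnnnqqiognnqgm" (len 22), cursors c1@5 c2@14 c4@14 c3@20, authorship ..111...242424...333..
After op 6 (insert('y')): buffer="qmnnqykmynnnnqqyyiognnqygm" (len 26), cursors c1@6 c2@17 c4@17 c3@24, authorship ..1111...24242424...3333..
After op 7 (insert('f')): buffer="qmnnqyfkmynnnnqqyyffiognnqyfgm" (len 30), cursors c1@7 c2@20 c4@20 c3@28, authorship ..11111...2424242424...33333..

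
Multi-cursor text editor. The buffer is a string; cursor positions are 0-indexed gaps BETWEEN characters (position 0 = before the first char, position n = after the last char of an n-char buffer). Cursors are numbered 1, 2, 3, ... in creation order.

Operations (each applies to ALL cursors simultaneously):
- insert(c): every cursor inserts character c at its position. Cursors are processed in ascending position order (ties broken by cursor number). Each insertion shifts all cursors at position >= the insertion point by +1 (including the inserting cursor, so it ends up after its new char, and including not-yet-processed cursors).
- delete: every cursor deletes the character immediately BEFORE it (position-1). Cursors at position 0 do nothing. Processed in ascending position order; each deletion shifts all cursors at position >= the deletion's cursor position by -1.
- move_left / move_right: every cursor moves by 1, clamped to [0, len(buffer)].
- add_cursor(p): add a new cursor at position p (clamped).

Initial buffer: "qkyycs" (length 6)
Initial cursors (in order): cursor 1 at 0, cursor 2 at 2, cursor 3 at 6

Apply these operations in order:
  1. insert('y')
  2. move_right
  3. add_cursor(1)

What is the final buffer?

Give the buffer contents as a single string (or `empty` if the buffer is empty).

After op 1 (insert('y')): buffer="yqkyyycsy" (len 9), cursors c1@1 c2@4 c3@9, authorship 1..2....3
After op 2 (move_right): buffer="yqkyyycsy" (len 9), cursors c1@2 c2@5 c3@9, authorship 1..2....3
After op 3 (add_cursor(1)): buffer="yqkyyycsy" (len 9), cursors c4@1 c1@2 c2@5 c3@9, authorship 1..2....3

Answer: yqkyyycsy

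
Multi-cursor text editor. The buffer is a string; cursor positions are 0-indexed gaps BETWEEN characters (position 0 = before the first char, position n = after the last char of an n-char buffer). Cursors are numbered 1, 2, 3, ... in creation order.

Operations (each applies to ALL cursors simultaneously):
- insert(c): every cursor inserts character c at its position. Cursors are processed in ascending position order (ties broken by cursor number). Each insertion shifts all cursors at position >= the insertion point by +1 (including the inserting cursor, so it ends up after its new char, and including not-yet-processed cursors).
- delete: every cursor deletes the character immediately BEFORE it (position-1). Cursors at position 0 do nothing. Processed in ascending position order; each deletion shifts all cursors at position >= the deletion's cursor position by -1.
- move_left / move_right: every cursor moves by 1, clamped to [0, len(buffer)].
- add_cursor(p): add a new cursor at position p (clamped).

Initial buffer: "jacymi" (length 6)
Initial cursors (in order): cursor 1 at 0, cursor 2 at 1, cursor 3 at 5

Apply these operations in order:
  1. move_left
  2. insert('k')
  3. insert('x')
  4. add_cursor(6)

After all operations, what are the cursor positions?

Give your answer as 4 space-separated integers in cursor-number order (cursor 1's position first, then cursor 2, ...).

After op 1 (move_left): buffer="jacymi" (len 6), cursors c1@0 c2@0 c3@4, authorship ......
After op 2 (insert('k')): buffer="kkjacykmi" (len 9), cursors c1@2 c2@2 c3@7, authorship 12....3..
After op 3 (insert('x')): buffer="kkxxjacykxmi" (len 12), cursors c1@4 c2@4 c3@10, authorship 1212....33..
After op 4 (add_cursor(6)): buffer="kkxxjacykxmi" (len 12), cursors c1@4 c2@4 c4@6 c3@10, authorship 1212....33..

Answer: 4 4 10 6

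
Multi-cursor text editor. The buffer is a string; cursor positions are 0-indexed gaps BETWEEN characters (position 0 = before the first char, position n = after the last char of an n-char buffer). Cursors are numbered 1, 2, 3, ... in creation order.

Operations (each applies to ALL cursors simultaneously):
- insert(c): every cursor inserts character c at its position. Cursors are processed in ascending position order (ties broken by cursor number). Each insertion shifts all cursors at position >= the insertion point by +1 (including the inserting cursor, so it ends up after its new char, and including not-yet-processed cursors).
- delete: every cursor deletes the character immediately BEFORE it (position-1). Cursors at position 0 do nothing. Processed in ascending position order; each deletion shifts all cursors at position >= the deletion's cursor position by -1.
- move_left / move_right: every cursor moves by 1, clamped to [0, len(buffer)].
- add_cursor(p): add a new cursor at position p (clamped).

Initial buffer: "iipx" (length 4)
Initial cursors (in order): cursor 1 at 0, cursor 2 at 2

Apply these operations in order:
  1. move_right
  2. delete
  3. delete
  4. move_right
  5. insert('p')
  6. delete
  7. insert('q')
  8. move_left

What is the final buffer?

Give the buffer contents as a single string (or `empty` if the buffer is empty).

After op 1 (move_right): buffer="iipx" (len 4), cursors c1@1 c2@3, authorship ....
After op 2 (delete): buffer="ix" (len 2), cursors c1@0 c2@1, authorship ..
After op 3 (delete): buffer="x" (len 1), cursors c1@0 c2@0, authorship .
After op 4 (move_right): buffer="x" (len 1), cursors c1@1 c2@1, authorship .
After op 5 (insert('p')): buffer="xpp" (len 3), cursors c1@3 c2@3, authorship .12
After op 6 (delete): buffer="x" (len 1), cursors c1@1 c2@1, authorship .
After op 7 (insert('q')): buffer="xqq" (len 3), cursors c1@3 c2@3, authorship .12
After op 8 (move_left): buffer="xqq" (len 3), cursors c1@2 c2@2, authorship .12

Answer: xqq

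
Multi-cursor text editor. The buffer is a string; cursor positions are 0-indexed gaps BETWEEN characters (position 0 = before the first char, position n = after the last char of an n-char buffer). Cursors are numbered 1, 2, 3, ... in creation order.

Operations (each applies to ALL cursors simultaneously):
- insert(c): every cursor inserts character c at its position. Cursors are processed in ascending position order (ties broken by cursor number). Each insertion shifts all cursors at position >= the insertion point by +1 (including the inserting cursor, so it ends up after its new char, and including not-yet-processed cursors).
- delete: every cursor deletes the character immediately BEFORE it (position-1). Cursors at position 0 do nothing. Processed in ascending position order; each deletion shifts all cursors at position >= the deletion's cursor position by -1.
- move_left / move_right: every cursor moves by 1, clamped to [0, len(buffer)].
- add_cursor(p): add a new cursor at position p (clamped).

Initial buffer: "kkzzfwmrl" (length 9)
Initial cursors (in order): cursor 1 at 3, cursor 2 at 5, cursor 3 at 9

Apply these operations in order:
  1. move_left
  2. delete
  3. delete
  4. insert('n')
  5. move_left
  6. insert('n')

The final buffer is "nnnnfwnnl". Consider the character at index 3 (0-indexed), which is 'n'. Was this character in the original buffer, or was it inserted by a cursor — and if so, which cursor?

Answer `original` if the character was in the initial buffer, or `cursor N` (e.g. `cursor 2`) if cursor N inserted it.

Answer: cursor 2

Derivation:
After op 1 (move_left): buffer="kkzzfwmrl" (len 9), cursors c1@2 c2@4 c3@8, authorship .........
After op 2 (delete): buffer="kzfwml" (len 6), cursors c1@1 c2@2 c3@5, authorship ......
After op 3 (delete): buffer="fwl" (len 3), cursors c1@0 c2@0 c3@2, authorship ...
After op 4 (insert('n')): buffer="nnfwnl" (len 6), cursors c1@2 c2@2 c3@5, authorship 12..3.
After op 5 (move_left): buffer="nnfwnl" (len 6), cursors c1@1 c2@1 c3@4, authorship 12..3.
After op 6 (insert('n')): buffer="nnnnfwnnl" (len 9), cursors c1@3 c2@3 c3@7, authorship 1122..33.
Authorship (.=original, N=cursor N): 1 1 2 2 . . 3 3 .
Index 3: author = 2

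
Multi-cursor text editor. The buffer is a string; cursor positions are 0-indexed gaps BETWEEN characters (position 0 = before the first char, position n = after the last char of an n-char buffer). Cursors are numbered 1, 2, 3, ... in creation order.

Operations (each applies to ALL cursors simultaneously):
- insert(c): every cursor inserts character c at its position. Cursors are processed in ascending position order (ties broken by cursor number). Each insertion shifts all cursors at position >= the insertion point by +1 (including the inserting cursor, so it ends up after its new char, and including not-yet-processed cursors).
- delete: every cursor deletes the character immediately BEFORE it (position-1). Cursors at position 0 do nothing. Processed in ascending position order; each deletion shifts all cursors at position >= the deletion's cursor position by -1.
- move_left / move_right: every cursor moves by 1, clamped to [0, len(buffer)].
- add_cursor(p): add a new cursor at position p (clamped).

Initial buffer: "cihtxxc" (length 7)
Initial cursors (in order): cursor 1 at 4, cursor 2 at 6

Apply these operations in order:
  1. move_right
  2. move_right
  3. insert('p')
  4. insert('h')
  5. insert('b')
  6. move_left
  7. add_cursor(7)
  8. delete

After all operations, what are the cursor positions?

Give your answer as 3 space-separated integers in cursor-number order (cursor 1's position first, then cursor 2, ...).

Answer: 6 9 6

Derivation:
After op 1 (move_right): buffer="cihtxxc" (len 7), cursors c1@5 c2@7, authorship .......
After op 2 (move_right): buffer="cihtxxc" (len 7), cursors c1@6 c2@7, authorship .......
After op 3 (insert('p')): buffer="cihtxxpcp" (len 9), cursors c1@7 c2@9, authorship ......1.2
After op 4 (insert('h')): buffer="cihtxxphcph" (len 11), cursors c1@8 c2@11, authorship ......11.22
After op 5 (insert('b')): buffer="cihtxxphbcphb" (len 13), cursors c1@9 c2@13, authorship ......111.222
After op 6 (move_left): buffer="cihtxxphbcphb" (len 13), cursors c1@8 c2@12, authorship ......111.222
After op 7 (add_cursor(7)): buffer="cihtxxphbcphb" (len 13), cursors c3@7 c1@8 c2@12, authorship ......111.222
After op 8 (delete): buffer="cihtxxbcpb" (len 10), cursors c1@6 c3@6 c2@9, authorship ......1.22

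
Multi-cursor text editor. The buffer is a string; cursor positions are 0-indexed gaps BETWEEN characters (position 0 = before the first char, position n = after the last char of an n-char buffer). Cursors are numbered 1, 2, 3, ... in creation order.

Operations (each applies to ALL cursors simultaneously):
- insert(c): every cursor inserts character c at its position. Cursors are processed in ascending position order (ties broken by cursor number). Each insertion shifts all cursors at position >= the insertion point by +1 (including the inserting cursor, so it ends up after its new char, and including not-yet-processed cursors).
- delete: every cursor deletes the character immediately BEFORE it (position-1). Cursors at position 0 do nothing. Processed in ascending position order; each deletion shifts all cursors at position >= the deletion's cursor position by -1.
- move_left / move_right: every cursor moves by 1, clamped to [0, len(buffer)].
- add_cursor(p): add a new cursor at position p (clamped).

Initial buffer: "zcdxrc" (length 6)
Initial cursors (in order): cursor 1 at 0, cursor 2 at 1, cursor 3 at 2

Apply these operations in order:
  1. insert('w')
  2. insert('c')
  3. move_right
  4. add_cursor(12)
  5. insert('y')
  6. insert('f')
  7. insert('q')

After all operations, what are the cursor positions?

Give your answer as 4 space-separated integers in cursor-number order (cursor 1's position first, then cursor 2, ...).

Answer: 6 12 18 24

Derivation:
After op 1 (insert('w')): buffer="wzwcwdxrc" (len 9), cursors c1@1 c2@3 c3@5, authorship 1.2.3....
After op 2 (insert('c')): buffer="wczwccwcdxrc" (len 12), cursors c1@2 c2@5 c3@8, authorship 11.22.33....
After op 3 (move_right): buffer="wczwccwcdxrc" (len 12), cursors c1@3 c2@6 c3@9, authorship 11.22.33....
After op 4 (add_cursor(12)): buffer="wczwccwcdxrc" (len 12), cursors c1@3 c2@6 c3@9 c4@12, authorship 11.22.33....
After op 5 (insert('y')): buffer="wczywccywcdyxrcy" (len 16), cursors c1@4 c2@8 c3@12 c4@16, authorship 11.122.233.3...4
After op 6 (insert('f')): buffer="wczyfwccyfwcdyfxrcyf" (len 20), cursors c1@5 c2@10 c3@15 c4@20, authorship 11.1122.2233.33...44
After op 7 (insert('q')): buffer="wczyfqwccyfqwcdyfqxrcyfq" (len 24), cursors c1@6 c2@12 c3@18 c4@24, authorship 11.11122.22233.333...444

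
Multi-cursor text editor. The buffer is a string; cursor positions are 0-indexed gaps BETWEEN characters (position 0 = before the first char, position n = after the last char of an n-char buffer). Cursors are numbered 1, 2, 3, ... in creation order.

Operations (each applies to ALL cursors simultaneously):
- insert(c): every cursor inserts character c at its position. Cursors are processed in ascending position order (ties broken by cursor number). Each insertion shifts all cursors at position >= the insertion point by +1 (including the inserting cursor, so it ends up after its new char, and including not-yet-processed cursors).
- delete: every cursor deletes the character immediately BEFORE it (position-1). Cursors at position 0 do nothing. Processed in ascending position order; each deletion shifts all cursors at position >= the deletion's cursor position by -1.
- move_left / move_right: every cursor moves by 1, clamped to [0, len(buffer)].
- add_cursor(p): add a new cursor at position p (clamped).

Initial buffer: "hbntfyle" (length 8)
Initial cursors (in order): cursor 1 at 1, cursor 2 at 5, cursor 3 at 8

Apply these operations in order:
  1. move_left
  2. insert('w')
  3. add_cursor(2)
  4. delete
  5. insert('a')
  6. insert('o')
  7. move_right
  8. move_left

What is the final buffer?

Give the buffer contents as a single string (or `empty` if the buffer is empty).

Answer: aaoobntaofylaoe

Derivation:
After op 1 (move_left): buffer="hbntfyle" (len 8), cursors c1@0 c2@4 c3@7, authorship ........
After op 2 (insert('w')): buffer="whbntwfylwe" (len 11), cursors c1@1 c2@6 c3@10, authorship 1....2...3.
After op 3 (add_cursor(2)): buffer="whbntwfylwe" (len 11), cursors c1@1 c4@2 c2@6 c3@10, authorship 1....2...3.
After op 4 (delete): buffer="bntfyle" (len 7), cursors c1@0 c4@0 c2@3 c3@6, authorship .......
After op 5 (insert('a')): buffer="aabntafylae" (len 11), cursors c1@2 c4@2 c2@6 c3@10, authorship 14...2...3.
After op 6 (insert('o')): buffer="aaoobntaofylaoe" (len 15), cursors c1@4 c4@4 c2@9 c3@14, authorship 1414...22...33.
After op 7 (move_right): buffer="aaoobntaofylaoe" (len 15), cursors c1@5 c4@5 c2@10 c3@15, authorship 1414...22...33.
After op 8 (move_left): buffer="aaoobntaofylaoe" (len 15), cursors c1@4 c4@4 c2@9 c3@14, authorship 1414...22...33.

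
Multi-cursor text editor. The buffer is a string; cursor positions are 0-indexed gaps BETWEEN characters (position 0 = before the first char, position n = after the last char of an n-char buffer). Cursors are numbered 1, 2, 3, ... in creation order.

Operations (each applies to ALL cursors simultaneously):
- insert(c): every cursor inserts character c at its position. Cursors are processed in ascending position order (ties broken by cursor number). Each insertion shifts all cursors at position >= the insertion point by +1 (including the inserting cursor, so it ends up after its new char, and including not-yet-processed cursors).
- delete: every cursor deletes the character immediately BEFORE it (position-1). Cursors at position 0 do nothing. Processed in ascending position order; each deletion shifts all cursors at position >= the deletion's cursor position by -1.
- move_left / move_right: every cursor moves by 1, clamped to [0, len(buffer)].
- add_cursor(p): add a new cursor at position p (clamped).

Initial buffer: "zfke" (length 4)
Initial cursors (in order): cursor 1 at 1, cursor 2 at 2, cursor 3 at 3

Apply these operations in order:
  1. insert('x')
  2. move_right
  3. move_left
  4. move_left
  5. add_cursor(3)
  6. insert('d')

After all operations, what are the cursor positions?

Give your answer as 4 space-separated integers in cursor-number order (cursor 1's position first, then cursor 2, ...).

After op 1 (insert('x')): buffer="zxfxkxe" (len 7), cursors c1@2 c2@4 c3@6, authorship .1.2.3.
After op 2 (move_right): buffer="zxfxkxe" (len 7), cursors c1@3 c2@5 c3@7, authorship .1.2.3.
After op 3 (move_left): buffer="zxfxkxe" (len 7), cursors c1@2 c2@4 c3@6, authorship .1.2.3.
After op 4 (move_left): buffer="zxfxkxe" (len 7), cursors c1@1 c2@3 c3@5, authorship .1.2.3.
After op 5 (add_cursor(3)): buffer="zxfxkxe" (len 7), cursors c1@1 c2@3 c4@3 c3@5, authorship .1.2.3.
After op 6 (insert('d')): buffer="zdxfddxkdxe" (len 11), cursors c1@2 c2@6 c4@6 c3@9, authorship .11.242.33.

Answer: 2 6 9 6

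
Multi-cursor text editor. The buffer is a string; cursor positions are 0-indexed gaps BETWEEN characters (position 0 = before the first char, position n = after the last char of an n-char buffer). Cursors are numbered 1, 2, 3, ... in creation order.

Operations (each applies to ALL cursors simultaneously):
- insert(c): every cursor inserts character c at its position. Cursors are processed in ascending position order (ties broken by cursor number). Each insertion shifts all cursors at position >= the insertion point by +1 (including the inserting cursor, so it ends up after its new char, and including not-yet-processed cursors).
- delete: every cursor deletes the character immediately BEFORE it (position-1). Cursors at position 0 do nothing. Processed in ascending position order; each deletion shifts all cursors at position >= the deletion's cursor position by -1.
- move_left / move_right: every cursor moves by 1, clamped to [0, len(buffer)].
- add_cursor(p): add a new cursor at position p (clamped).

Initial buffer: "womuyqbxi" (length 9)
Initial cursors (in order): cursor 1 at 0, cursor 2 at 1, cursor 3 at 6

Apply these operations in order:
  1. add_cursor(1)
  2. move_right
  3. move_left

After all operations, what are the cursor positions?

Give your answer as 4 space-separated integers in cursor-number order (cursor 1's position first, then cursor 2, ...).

After op 1 (add_cursor(1)): buffer="womuyqbxi" (len 9), cursors c1@0 c2@1 c4@1 c3@6, authorship .........
After op 2 (move_right): buffer="womuyqbxi" (len 9), cursors c1@1 c2@2 c4@2 c3@7, authorship .........
After op 3 (move_left): buffer="womuyqbxi" (len 9), cursors c1@0 c2@1 c4@1 c3@6, authorship .........

Answer: 0 1 6 1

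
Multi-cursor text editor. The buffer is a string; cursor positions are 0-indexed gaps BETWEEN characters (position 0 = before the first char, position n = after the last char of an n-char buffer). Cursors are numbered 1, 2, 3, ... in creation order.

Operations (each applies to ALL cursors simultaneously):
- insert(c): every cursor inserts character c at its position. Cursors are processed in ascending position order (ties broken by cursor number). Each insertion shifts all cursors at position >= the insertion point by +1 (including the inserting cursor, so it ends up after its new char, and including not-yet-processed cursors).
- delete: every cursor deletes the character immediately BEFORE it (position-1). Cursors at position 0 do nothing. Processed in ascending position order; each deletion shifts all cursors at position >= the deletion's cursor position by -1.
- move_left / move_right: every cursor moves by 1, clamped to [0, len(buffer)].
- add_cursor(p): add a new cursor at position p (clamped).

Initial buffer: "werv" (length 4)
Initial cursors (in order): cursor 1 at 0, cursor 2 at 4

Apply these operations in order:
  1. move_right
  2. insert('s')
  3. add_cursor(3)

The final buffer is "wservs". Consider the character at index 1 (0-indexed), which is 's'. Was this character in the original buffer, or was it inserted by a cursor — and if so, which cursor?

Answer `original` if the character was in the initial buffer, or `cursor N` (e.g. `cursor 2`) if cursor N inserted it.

After op 1 (move_right): buffer="werv" (len 4), cursors c1@1 c2@4, authorship ....
After op 2 (insert('s')): buffer="wservs" (len 6), cursors c1@2 c2@6, authorship .1...2
After op 3 (add_cursor(3)): buffer="wservs" (len 6), cursors c1@2 c3@3 c2@6, authorship .1...2
Authorship (.=original, N=cursor N): . 1 . . . 2
Index 1: author = 1

Answer: cursor 1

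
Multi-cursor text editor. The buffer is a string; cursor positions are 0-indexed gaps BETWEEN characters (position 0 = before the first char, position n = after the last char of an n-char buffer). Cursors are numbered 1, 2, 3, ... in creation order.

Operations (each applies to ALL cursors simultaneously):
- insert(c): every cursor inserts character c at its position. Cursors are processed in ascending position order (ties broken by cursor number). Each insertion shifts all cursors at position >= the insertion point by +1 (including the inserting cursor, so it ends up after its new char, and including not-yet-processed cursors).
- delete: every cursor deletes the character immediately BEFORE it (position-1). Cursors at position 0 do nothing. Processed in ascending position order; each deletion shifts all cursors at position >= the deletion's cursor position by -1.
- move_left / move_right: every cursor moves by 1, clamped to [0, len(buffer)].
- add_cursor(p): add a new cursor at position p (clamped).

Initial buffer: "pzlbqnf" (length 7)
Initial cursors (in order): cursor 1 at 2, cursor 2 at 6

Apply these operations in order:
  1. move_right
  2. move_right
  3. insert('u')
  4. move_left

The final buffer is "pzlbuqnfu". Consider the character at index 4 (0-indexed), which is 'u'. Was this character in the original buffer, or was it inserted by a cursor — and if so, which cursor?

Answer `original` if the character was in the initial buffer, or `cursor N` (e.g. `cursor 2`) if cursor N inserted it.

After op 1 (move_right): buffer="pzlbqnf" (len 7), cursors c1@3 c2@7, authorship .......
After op 2 (move_right): buffer="pzlbqnf" (len 7), cursors c1@4 c2@7, authorship .......
After op 3 (insert('u')): buffer="pzlbuqnfu" (len 9), cursors c1@5 c2@9, authorship ....1...2
After op 4 (move_left): buffer="pzlbuqnfu" (len 9), cursors c1@4 c2@8, authorship ....1...2
Authorship (.=original, N=cursor N): . . . . 1 . . . 2
Index 4: author = 1

Answer: cursor 1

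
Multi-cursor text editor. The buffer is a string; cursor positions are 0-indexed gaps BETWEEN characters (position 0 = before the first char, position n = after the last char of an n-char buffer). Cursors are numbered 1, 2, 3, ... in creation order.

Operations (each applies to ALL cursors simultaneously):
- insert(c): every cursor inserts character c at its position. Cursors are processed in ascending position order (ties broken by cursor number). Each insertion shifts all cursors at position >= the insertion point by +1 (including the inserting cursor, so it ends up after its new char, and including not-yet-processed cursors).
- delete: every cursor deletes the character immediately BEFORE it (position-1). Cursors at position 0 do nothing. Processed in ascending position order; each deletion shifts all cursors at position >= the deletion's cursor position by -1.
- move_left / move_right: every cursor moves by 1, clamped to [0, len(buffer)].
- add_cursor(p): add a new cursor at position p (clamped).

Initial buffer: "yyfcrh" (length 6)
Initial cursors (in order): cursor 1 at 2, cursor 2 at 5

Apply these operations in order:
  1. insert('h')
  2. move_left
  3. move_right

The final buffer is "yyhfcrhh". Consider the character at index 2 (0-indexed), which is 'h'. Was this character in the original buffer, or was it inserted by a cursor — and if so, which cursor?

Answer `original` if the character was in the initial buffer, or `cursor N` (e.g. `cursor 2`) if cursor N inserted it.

Answer: cursor 1

Derivation:
After op 1 (insert('h')): buffer="yyhfcrhh" (len 8), cursors c1@3 c2@7, authorship ..1...2.
After op 2 (move_left): buffer="yyhfcrhh" (len 8), cursors c1@2 c2@6, authorship ..1...2.
After op 3 (move_right): buffer="yyhfcrhh" (len 8), cursors c1@3 c2@7, authorship ..1...2.
Authorship (.=original, N=cursor N): . . 1 . . . 2 .
Index 2: author = 1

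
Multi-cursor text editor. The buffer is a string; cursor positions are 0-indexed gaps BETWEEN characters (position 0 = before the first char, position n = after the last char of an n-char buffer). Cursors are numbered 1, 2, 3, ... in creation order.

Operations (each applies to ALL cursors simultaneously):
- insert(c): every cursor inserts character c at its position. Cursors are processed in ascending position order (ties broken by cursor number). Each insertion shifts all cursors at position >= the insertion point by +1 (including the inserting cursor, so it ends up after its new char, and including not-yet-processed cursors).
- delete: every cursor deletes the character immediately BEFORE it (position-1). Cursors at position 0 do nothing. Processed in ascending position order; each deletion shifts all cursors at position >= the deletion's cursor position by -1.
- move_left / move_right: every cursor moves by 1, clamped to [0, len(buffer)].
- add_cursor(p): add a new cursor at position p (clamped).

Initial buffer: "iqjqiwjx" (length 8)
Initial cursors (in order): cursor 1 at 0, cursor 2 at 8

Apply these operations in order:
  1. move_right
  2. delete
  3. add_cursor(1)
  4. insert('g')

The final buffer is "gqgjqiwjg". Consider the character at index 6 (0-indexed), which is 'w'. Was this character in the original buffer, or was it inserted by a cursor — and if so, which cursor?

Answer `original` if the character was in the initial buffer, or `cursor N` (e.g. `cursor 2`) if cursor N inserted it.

Answer: original

Derivation:
After op 1 (move_right): buffer="iqjqiwjx" (len 8), cursors c1@1 c2@8, authorship ........
After op 2 (delete): buffer="qjqiwj" (len 6), cursors c1@0 c2@6, authorship ......
After op 3 (add_cursor(1)): buffer="qjqiwj" (len 6), cursors c1@0 c3@1 c2@6, authorship ......
After op 4 (insert('g')): buffer="gqgjqiwjg" (len 9), cursors c1@1 c3@3 c2@9, authorship 1.3.....2
Authorship (.=original, N=cursor N): 1 . 3 . . . . . 2
Index 6: author = original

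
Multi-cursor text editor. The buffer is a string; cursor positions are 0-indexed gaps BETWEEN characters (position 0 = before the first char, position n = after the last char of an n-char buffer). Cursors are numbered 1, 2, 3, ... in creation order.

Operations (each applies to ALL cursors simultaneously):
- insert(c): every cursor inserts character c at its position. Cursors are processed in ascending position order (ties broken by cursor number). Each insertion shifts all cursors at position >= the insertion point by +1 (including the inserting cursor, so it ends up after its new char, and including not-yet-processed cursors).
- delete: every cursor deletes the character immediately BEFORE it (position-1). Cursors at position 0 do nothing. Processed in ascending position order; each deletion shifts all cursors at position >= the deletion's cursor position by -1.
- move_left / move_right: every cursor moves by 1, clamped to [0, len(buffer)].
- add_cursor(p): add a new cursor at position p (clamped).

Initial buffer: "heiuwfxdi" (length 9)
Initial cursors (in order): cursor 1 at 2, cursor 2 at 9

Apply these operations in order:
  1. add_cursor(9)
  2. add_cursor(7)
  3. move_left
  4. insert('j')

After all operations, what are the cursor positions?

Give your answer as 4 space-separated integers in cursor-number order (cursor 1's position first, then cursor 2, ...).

Answer: 2 12 12 8

Derivation:
After op 1 (add_cursor(9)): buffer="heiuwfxdi" (len 9), cursors c1@2 c2@9 c3@9, authorship .........
After op 2 (add_cursor(7)): buffer="heiuwfxdi" (len 9), cursors c1@2 c4@7 c2@9 c3@9, authorship .........
After op 3 (move_left): buffer="heiuwfxdi" (len 9), cursors c1@1 c4@6 c2@8 c3@8, authorship .........
After op 4 (insert('j')): buffer="hjeiuwfjxdjji" (len 13), cursors c1@2 c4@8 c2@12 c3@12, authorship .1.....4..23.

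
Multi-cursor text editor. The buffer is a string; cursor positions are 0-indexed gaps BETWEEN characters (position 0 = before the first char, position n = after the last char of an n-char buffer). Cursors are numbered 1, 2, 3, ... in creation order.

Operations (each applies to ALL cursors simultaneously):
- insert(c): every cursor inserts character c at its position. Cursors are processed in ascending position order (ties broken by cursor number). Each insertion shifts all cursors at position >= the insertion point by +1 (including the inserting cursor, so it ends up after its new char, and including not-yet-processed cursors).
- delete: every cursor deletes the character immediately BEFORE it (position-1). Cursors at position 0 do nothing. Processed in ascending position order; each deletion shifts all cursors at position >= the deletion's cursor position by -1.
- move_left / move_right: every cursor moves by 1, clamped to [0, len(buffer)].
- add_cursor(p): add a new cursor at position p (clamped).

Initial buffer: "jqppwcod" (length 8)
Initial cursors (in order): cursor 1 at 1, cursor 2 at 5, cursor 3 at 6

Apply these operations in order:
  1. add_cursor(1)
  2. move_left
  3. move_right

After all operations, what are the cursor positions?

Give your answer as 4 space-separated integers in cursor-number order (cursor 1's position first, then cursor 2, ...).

After op 1 (add_cursor(1)): buffer="jqppwcod" (len 8), cursors c1@1 c4@1 c2@5 c3@6, authorship ........
After op 2 (move_left): buffer="jqppwcod" (len 8), cursors c1@0 c4@0 c2@4 c3@5, authorship ........
After op 3 (move_right): buffer="jqppwcod" (len 8), cursors c1@1 c4@1 c2@5 c3@6, authorship ........

Answer: 1 5 6 1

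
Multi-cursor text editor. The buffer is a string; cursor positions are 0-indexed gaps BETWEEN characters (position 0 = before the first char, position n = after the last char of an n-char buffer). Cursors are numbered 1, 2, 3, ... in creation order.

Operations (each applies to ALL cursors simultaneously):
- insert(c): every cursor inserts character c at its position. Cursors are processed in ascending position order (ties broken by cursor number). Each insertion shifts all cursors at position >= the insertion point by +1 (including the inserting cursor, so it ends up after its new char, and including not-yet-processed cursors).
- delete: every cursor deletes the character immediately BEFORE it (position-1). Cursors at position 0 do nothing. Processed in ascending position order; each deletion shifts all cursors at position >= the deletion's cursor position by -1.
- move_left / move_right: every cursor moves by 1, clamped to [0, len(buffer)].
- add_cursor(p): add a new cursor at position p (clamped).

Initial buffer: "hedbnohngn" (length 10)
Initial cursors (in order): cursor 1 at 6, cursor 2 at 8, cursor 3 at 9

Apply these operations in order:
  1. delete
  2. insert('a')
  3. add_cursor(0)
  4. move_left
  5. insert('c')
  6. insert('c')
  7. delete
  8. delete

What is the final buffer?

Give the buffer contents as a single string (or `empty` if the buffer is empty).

After op 1 (delete): buffer="hedbnhn" (len 7), cursors c1@5 c2@6 c3@6, authorship .......
After op 2 (insert('a')): buffer="hedbnahaan" (len 10), cursors c1@6 c2@9 c3@9, authorship .....1.23.
After op 3 (add_cursor(0)): buffer="hedbnahaan" (len 10), cursors c4@0 c1@6 c2@9 c3@9, authorship .....1.23.
After op 4 (move_left): buffer="hedbnahaan" (len 10), cursors c4@0 c1@5 c2@8 c3@8, authorship .....1.23.
After op 5 (insert('c')): buffer="chedbncahaccan" (len 14), cursors c4@1 c1@7 c2@12 c3@12, authorship 4.....11.2233.
After op 6 (insert('c')): buffer="cchedbnccahaccccan" (len 18), cursors c4@2 c1@9 c2@16 c3@16, authorship 44.....111.223233.
After op 7 (delete): buffer="chedbncahaccan" (len 14), cursors c4@1 c1@7 c2@12 c3@12, authorship 4.....11.2233.
After op 8 (delete): buffer="hedbnahaan" (len 10), cursors c4@0 c1@5 c2@8 c3@8, authorship .....1.23.

Answer: hedbnahaan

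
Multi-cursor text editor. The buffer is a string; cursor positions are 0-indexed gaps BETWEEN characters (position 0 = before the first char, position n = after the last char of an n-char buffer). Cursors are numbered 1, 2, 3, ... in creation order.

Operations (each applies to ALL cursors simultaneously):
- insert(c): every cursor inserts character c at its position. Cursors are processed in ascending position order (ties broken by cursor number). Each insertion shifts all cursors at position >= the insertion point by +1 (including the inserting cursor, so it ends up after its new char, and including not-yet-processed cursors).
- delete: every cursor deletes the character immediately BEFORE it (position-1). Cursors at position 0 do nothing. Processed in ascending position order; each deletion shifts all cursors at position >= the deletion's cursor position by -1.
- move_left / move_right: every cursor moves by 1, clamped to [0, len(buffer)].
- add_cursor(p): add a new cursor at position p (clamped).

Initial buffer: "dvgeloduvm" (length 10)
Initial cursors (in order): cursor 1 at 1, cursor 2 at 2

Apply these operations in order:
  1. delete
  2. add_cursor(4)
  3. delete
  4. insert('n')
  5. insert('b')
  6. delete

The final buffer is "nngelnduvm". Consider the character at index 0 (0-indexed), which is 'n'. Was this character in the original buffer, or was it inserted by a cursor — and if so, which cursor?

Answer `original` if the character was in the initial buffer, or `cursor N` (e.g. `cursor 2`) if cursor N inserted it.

After op 1 (delete): buffer="geloduvm" (len 8), cursors c1@0 c2@0, authorship ........
After op 2 (add_cursor(4)): buffer="geloduvm" (len 8), cursors c1@0 c2@0 c3@4, authorship ........
After op 3 (delete): buffer="gelduvm" (len 7), cursors c1@0 c2@0 c3@3, authorship .......
After op 4 (insert('n')): buffer="nngelnduvm" (len 10), cursors c1@2 c2@2 c3@6, authorship 12...3....
After op 5 (insert('b')): buffer="nnbbgelnbduvm" (len 13), cursors c1@4 c2@4 c3@9, authorship 1212...33....
After op 6 (delete): buffer="nngelnduvm" (len 10), cursors c1@2 c2@2 c3@6, authorship 12...3....
Authorship (.=original, N=cursor N): 1 2 . . . 3 . . . .
Index 0: author = 1

Answer: cursor 1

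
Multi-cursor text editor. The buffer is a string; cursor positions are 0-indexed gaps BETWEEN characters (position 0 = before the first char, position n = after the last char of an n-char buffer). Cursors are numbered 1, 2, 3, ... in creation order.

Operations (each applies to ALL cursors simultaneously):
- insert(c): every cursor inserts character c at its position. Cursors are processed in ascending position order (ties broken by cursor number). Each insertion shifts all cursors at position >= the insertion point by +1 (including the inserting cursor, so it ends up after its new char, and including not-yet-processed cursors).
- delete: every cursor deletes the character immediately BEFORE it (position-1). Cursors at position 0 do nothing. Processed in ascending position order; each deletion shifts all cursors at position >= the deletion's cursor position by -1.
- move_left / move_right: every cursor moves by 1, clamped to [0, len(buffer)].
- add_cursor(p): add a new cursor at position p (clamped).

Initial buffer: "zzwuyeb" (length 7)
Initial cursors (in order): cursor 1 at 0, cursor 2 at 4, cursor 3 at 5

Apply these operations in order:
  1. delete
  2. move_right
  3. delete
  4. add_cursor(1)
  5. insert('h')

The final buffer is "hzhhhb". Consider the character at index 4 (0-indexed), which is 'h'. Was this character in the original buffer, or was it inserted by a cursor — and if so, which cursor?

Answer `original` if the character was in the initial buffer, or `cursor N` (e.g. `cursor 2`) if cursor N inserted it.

Answer: cursor 4

Derivation:
After op 1 (delete): buffer="zzweb" (len 5), cursors c1@0 c2@3 c3@3, authorship .....
After op 2 (move_right): buffer="zzweb" (len 5), cursors c1@1 c2@4 c3@4, authorship .....
After op 3 (delete): buffer="zb" (len 2), cursors c1@0 c2@1 c3@1, authorship ..
After op 4 (add_cursor(1)): buffer="zb" (len 2), cursors c1@0 c2@1 c3@1 c4@1, authorship ..
After op 5 (insert('h')): buffer="hzhhhb" (len 6), cursors c1@1 c2@5 c3@5 c4@5, authorship 1.234.
Authorship (.=original, N=cursor N): 1 . 2 3 4 .
Index 4: author = 4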